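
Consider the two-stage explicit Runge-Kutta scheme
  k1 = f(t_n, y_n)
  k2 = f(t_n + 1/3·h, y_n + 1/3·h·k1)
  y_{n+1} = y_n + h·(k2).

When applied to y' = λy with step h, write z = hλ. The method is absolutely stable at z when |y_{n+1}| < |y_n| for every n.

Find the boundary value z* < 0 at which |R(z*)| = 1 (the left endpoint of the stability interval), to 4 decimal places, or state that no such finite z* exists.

left endpoint -3.0000.

Set f=λy, z=hλ:
  k1=λy_n ⇒ h·k1=z·y_n;  k2=λ(1+1/3z)y_n ⇒ h·k2=z(1+1/3z)y_n
  y_{n+1}/y_n = 1 + z(1+1/3z) = 1 + z + 1/3z²
  R(z) = 1 + z + 1/3z².

Boundary: |R(x)|=1, x<0.
x=-0.7: |R|=0.4633
R=1: x+1/3x²=0 ⇒ x=−3=-3.0000; min R=1−1/(4·1/3)=0.2500>−1
Confirm numerically:
  x=-2.464: |R|=0.55977 <1
  x=-2.268: |R|=0.44661 <1
  x=-1.693: |R|=0.26242 <1
  x=-1.404: |R|=0.25307 <1
  x=-3.406: |R|=1.46095 >1
  x=-3.098: |R|=1.10120 >1
Stable set (-3.0000, 0).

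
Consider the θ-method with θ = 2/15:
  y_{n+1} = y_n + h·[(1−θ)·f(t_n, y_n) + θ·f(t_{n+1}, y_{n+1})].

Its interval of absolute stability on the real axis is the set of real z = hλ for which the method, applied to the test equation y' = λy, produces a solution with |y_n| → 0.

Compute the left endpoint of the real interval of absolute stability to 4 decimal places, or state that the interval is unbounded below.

z* = -2.7273.

On y'=λy, z=hλ:
  y_{n+1} = y_n + z·[13/15·y_n + 2/15·y_{n+1}] ⇒ (1 − 2/15z)y_{n+1} = (1 + 13/15z)y_n
  Hence R(z) = (1 + 13/15z)/(1 − 2/15z).

Need |R(x)|<1, x<0.
x=-1.39: |R|=0.1727
R=−1: 1+13/15x = −1+2/15x ⇒ -11/15x=2 ⇒ x=2/(-11/15)=-2.7273
Confirm numerically:
  x=-2.486: |R|=0.86711 <1
  x=-1.909: |R|=0.52168 <1
  x=-1.647: |R|=0.35044 <1
  x=-3.279: |R|=1.28152 >1
  x=-3.249: |R|=1.26696 >1
  x=-2.861: |R|=1.07099 >1
Stable set (-2.7273, 0).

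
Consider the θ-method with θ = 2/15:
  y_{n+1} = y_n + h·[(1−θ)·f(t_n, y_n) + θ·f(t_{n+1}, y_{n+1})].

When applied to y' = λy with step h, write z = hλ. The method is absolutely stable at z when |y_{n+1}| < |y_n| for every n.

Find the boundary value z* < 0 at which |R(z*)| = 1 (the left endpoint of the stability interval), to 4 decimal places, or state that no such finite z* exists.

Test eqn y'=λy, z=hλ:
  y_{n+1} = y_n + z·[13/15·y_n + 2/15·y_{n+1}] ⇒ (1 − 2/15z)y_{n+1} = (1 + 13/15z)y_n
  R(z) = (1 + 13/15z)/(1 − 2/15z).

Solve |R(x)|<1 on ℝ⁻.
x=-0.66: |R|=0.3934
R=−1: 1+13/15x = −1+2/15x ⇒ -11/15x=2 ⇒ x=2/(-11/15)=-2.7273
Confirm numerically:
  x=-2.688: |R|=0.97880 <1
  x=-2.157: |R|=0.67521 <1
  x=-1.896: |R|=0.51341 <1
  x=-1.674: |R|=0.36854 <1
  x=-3.284: |R|=1.28394 >1
  x=-2.902: |R|=1.09239 >1
  x=-2.792: |R|=1.03459 >1
So |R|<1 on (-2.7273, 0).

left endpoint -2.7273.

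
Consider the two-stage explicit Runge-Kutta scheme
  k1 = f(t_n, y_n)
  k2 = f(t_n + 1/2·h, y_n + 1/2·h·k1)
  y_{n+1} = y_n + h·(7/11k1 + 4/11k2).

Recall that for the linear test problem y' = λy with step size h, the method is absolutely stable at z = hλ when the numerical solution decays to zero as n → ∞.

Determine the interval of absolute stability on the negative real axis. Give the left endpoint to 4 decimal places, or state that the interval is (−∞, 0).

Test eqn y'=λy, z=hλ:
  k1=λy_n ⇒ h·k1=z·y_n;  k2=λ(1+1/2z)y_n ⇒ h·k2=z(1+1/2z)y_n
  y_{n+1}/y_n = 1 + 7/11z + 4/11z(1+1/2z) = 1 + z + 2/11z²
  Hence R(z) = 1 + z + 2/11z².

Need |R(x)|<1, x<0.
x=-1.35: |R|=0.0186
R=1: x+2/11x²=0 ⇒ x=−11/2=-5.5000; min R=1−1/(4·2/11)=-0.3750>−1
Confirm numerically:
  x=-4.899: |R|=0.46467 <1
  x=-4.832: |R|=0.41313 <1
  x=-3.595: |R|=0.24518 <1
  x=-5.719: |R|=1.22772 >1
  x=-5.605: |R|=1.10700 >1
  x=-5.563: |R|=1.06372 >1
Stable set (-5.5000, 0).

z∈(-5.5000,0).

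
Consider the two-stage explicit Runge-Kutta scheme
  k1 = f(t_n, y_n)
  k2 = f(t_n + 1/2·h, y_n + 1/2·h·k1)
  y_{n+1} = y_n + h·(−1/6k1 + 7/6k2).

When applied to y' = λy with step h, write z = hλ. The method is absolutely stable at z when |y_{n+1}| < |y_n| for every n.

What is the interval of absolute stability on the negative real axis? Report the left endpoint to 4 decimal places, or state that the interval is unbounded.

(-1.7143, 0).

With y'=λy (z=hλ):
  k1=λy_n ⇒ h·k1=z·y_n;  k2=λ(1+1/2z)y_n ⇒ h·k2=z(1+1/2z)y_n
  y_{n+1}/y_n = 1 − 1/6z + 7/6z(1+1/2z) = 1 + z + 7/12z²
  so R(z) = 1 + z + 7/12z².

Find x<0 with |R(x)|<1.
x=-1.56: |R|=0.8596
R=1: x+7/12x²=0 ⇒ x=−12/7=-1.7143; min R=1−1/(4·7/12)=0.5714>−1
Confirm numerically:
  x=-1.386: |R|=0.73458 <1
  x=-1.188: |R|=0.63528 <1
  x=-1.132: |R|=0.61550 <1
  x=-2.128: |R|=1.51356 >1
  x=-2.079: |R|=1.44231 >1
Stable set (-1.7143, 0).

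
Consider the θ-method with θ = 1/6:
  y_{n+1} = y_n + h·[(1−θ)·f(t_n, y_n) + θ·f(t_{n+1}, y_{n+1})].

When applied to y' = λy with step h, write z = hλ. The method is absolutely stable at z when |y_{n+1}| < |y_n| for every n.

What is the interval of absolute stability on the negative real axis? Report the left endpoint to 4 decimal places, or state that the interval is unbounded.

With y'=λy (z=hλ):
  y_{n+1} = y_n + z·[5/6·y_n + 1/6·y_{n+1}] ⇒ (1 − 1/6z)y_{n+1} = (1 + 5/6z)y_n
  Hence R(z) = (1 + 5/6z)/(1 − 1/6z).

Find x<0 with |R(x)|<1.
x=-1.37: |R|=0.1153
R=−1: 1+5/6x = −1+1/6x ⇒ -2/3x=2 ⇒ x=2/(-2/3)=-3.0000
Confirm numerically:
  x=-2.909: |R|=0.95914 <1
  x=-2.280: |R|=0.65217 <1
  x=-2.164: |R|=0.59040 <1
  x=-3.575: |R|=1.24021 >1
  x=-3.223: |R|=1.09671 >1
  x=-3.214: |R|=1.09290 >1
Stable set (-3.0000, 0).

z∈(-3.0000,0).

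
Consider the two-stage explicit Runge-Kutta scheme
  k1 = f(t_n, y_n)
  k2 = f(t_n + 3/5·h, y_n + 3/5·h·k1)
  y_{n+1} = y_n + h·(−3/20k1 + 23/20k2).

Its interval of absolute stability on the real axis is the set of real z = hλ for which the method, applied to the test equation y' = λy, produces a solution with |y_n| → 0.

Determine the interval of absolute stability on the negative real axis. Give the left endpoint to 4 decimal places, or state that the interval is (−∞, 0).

z∈(-1.4493,0).

With y'=λy (z=hλ):
  k1=λy_n ⇒ h·k1=z·y_n;  k2=λ(1+3/5z)y_n ⇒ h·k2=z(1+3/5z)y_n
  y_{n+1}/y_n = 1 − 3/20z + 23/20z(1+3/5z) = 1 + z + 69/100z²
  so R(z) = 1 + z + 69/100z².

Solve |R(x)|<1 on ℝ⁻.
x=-1.06: |R|=0.7153
R=1: x+69/100x²=0 ⇒ x=−100/69=-1.4493; min R=1−1/(4·69/100)=0.6377>−1
Confirm numerically:
  x=-1.387: |R|=0.94040 <1
  x=-1.239: |R|=0.82023 <1
  x=-1.232: |R|=0.81530 <1
  x=-0.954: |R|=0.67398 <1
  x=-1.910: |R|=1.60719 >1
  x=-1.573: |R|=1.13429 >1
Interval (-1.4493, 0).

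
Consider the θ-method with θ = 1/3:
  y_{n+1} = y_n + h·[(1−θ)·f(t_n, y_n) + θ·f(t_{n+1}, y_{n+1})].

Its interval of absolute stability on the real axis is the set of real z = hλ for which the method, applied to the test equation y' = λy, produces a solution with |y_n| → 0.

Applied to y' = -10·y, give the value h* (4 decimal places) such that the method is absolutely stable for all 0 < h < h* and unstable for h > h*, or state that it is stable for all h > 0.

(-6.0000,0); λ=-10 ⇒ h* = (6)/10 = 0.6000.

Set f=λy, z=hλ:
  y_{n+1} = y_n + z·[2/3·y_n + 1/3·y_{n+1}] ⇒ (1 − 1/3z)y_{n+1} = (1 + 2/3z)y_n
  Hence R(z) = (1 + 2/3z)/(1 − 1/3z).

Solve |R(x)|<1 on ℝ⁻.
x=-0.32: |R|=0.7108
R=−1: 1+2/3x = −1+1/3x ⇒ -1/3x=2 ⇒ x=2/(-1/3)=-6.0000
Confirm numerically:
  x=-5.643: |R|=0.95869 <1
  x=-5.248: |R|=0.90883 <1
  x=-4.960: |R|=0.86935 <1
  x=-4.213: |R|=0.75225 <1
  x=-6.452: |R|=1.04782 >1
  x=-6.257: |R|=1.02776 >1
Interval (-6.0000, 0).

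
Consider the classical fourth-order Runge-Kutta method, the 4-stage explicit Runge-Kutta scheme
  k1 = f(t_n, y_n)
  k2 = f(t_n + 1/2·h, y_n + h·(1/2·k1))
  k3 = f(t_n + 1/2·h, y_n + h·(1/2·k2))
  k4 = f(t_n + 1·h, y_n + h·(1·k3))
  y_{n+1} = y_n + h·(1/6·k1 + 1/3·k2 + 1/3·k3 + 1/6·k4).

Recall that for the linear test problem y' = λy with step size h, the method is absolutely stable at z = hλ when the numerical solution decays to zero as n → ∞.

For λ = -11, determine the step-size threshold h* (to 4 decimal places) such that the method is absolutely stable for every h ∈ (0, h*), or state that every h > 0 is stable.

With y'=λy (z=hλ):
  order 4, 4-stage ⇒ R(z)=1+z+z^2/2+z^3/6+z^4/24
  (e.g. R(-1.52)=0.27231, |R|=0.27231)

Solve |R(x)|<1 on ℝ⁻.
x=-1.52: |R|=0.2723
|R(-3.16)|=1.7284 |R(-3.04)|=1.4570 |R(-2.42)|=0.5752
Bisect:
  x_lo=-3.6810 |R|=3.4308  x_hi=-0.1539 |R|=0.8574
  mid=-1.91743 |R|=0.30913 →hi
  mid=-2.79920 |R|=1.02117 →lo
  mid=-2.35831 |R|=0.52532 →hi
  mid=-2.57876 |R|=0.73072 →hi
  mid=-2.68898 |R|=0.86423 →hi
  mid=-2.74409 |R|=0.93963 →hi
  mid=-2.77164 |R|=0.97961 →hi
  ...
  [-2.78542,-2.78521] ⇒ x*=-2.7853
Stable set (-2.7853, 0).

(-2.7853,0); λ=-11 ⇒ h* = 0.2532.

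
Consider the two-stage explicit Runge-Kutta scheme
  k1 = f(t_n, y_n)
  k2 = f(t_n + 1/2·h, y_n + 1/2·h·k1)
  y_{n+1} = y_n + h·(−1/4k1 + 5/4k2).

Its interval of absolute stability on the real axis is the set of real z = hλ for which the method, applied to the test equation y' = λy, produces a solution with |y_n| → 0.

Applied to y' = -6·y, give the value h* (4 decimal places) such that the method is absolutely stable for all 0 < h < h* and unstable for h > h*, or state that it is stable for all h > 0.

With y'=λy (z=hλ):
  k1=λy_n ⇒ h·k1=z·y_n;  k2=λ(1+1/2z)y_n ⇒ h·k2=z(1+1/2z)y_n
  y_{n+1}/y_n = 1 − 1/4z + 5/4z(1+1/2z) = 1 + z + 5/8z²
  so R(z) = 1 + z + 5/8z².

Need |R(x)|<1, x<0.
x=-1.21: |R|=0.7051
R=1: x+5/8x²=0 ⇒ x=−8/5=-1.6000; min R=1−1/(4·5/8)=0.6000>−1
Confirm numerically:
  x=-1.550: |R|=0.95156 <1
  x=-1.296: |R|=0.75376 <1
  x=-0.860: |R|=0.60225 <1
  x=-2.113: |R|=1.67748 >1
  x=-1.861: |R|=1.30358 >1
Interval (-1.6000, 0).

(-1.6000,0); λ=-6 ⇒ h* = (8/5)/6 = 0.2667.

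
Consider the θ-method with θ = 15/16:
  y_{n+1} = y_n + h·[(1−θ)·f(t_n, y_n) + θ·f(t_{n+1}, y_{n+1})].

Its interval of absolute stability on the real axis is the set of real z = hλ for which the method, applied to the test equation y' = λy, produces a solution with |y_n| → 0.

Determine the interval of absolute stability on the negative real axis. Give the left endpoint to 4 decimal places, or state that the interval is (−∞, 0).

Set f=λy, z=hλ:
  y_{n+1} = y_n + z·[1/16·y_n + 15/16·y_{n+1}] ⇒ (1 − 15/16z)y_{n+1} = (1 + 1/16z)y_n
  Hence R(z) = (1 + 1/16z)/(1 − 15/16z).

Boundary: |R(x)|=1, x<0.
x=-1.7: |R|=0.3446
x=-2: |R|=0.3043
x=-10: |R|=0.0361
x=-100: |R|=0.0554
θ=15/16≥1/2 ⇒ |1+1/16x|<|1−15/16x| ∀x<0 ⇒ interval (−∞,0).

(−∞, 0) — no finite endpoint.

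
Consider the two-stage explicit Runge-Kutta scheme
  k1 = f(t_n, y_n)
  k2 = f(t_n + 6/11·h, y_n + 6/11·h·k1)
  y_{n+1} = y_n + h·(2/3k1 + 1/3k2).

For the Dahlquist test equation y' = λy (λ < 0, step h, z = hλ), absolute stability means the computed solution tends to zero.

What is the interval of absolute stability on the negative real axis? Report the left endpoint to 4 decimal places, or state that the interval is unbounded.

(-5.5000, 0).

Test eqn y'=λy, z=hλ:
  k1=λy_n ⇒ h·k1=z·y_n;  k2=λ(1+6/11z)y_n ⇒ h·k2=z(1+6/11z)y_n
  y_{n+1}/y_n = 1 + 2/3z + 1/3z(1+6/11z) = 1 + z + 2/11z²
  Hence R(z) = 1 + z + 2/11z².

Boundary: |R(x)|=1, x<0.
x=-0.49: |R|=0.5537
R=1: x+2/11x²=0 ⇒ x=−11/2=-5.5000; min R=1−1/(4·2/11)=-0.3750>−1
Confirm numerically:
  x=-5.279: |R|=0.78788 <1
  x=-4.840: |R|=0.41920 <1
  x=-4.518: |R|=0.19333 <1
  x=-4.176: |R|=0.00528 <1
  x=-5.881: |R|=1.40739 >1
  x=-5.805: |R|=1.32191 >1
  x=-5.588: |R|=1.08941 >1
Stable set (-5.5000, 0).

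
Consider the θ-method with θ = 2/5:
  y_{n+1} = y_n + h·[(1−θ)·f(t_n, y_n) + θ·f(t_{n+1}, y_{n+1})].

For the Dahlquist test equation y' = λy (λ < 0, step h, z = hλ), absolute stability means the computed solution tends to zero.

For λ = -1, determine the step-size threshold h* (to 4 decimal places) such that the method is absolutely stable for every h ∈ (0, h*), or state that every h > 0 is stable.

On y'=λy, z=hλ:
  y_{n+1} = y_n + z·[3/5·y_n + 2/5·y_{n+1}] ⇒ (1 − 2/5z)y_{n+1} = (1 + 3/5z)y_n
  R(z) = (1 + 3/5z)/(1 − 2/5z).

Boundary: |R(x)|=1, x<0.
x=-0.55: |R|=0.5492
R=−1: 1+3/5x = −1+2/5x ⇒ -1/5x=2 ⇒ x=2/(-1/5)=-10.0000
Confirm numerically:
  x=-7.745: |R|=0.88995 <1
  x=-6.889: |R|=0.83433 <1
  x=-6.255: |R|=0.78612 <1
  x=-4.705: |R|=0.63255 <1
  x=-10.233: |R|=1.00915 >1
  x=-10.127: |R|=1.00503 >1
Interval (-10.0000, 0).

(-10.0000,0); λ=-1 ⇒ h* = (10)/1 = 10.0000.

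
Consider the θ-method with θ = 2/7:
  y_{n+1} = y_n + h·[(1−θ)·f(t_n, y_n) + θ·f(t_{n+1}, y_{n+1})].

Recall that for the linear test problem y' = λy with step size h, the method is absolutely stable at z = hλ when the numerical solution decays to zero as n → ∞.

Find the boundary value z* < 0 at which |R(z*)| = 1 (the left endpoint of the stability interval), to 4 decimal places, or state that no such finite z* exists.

z* = -4.6667.

Set f=λy, z=hλ:
  y_{n+1} = y_n + z·[5/7·y_n + 2/7·y_{n+1}] ⇒ (1 − 2/7z)y_{n+1} = (1 + 5/7z)y_n
  so R(z) = (1 + 5/7z)/(1 − 2/7z).

Need |R(x)|<1, x<0.
x=-1.07: |R|=0.1805
R=−1: 1+5/7x = −1+2/7x ⇒ -3/7x=2 ⇒ x=2/(-3/7)=-4.6667
Confirm numerically:
  x=-3.017: |R|=0.62030 <1
  x=-2.928: |R|=0.59428 <1
  x=-2.802: |R|=0.55617 <1
  x=-5.021: |R|=1.06238 >1
  x=-4.934: |R|=1.04755 >1
So |R|<1 on (-4.6667, 0).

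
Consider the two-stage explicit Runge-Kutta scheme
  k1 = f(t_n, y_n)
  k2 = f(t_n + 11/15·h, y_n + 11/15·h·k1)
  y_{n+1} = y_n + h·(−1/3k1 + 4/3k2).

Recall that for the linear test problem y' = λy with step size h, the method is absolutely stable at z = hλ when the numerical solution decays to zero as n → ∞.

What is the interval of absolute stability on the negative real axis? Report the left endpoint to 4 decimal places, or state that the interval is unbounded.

On y'=λy, z=hλ:
  k1=λy_n ⇒ h·k1=z·y_n;  k2=λ(1+11/15z)y_n ⇒ h·k2=z(1+11/15z)y_n
  y_{n+1}/y_n = 1 − 1/3z + 4/3z(1+11/15z) = 1 + z + 44/45z²
  R(z) = 1 + z + 44/45z².

Find x<0 with |R(x)|<1.
x=-1.75: |R|=2.2444
R=1: x+44/45x²=0 ⇒ x=−45/44=-1.0227; min R=1−1/(4·44/45)=0.7443>−1
Confirm numerically:
  x=-0.650: |R|=0.76311 <1
  x=-0.545: |R|=0.74542 <1
  x=-0.457: |R|=0.74721 <1
  x=-1.540: |R|=1.77890 >1
  x=-1.214: |R|=1.22704 >1
  x=-1.172: |R|=1.17106 >1
Interval (-1.0227, 0).

z∈(-1.0227,0).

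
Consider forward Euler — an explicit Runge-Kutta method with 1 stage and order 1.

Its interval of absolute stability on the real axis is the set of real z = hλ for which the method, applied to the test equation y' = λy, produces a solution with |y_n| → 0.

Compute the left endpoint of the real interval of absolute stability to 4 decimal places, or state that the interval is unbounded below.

z* = -2.0000.

Test eqn y'=λy, z=hλ:
  order 1, 1-stage ⇒ R(z)=1+z
  (e.g. R(-1.72)=-0.72000, |R|=0.72000)

Boundary: |R(x)|=1, x<0.
x=-1.72: |R|=0.7200
|R(-1.99)|=0.9900 |R(-1.09)|=0.0900 |R(-0.74)|=0.2600
Bisect:
  x_lo=-2.4120 |R|=1.4120  x_hi=-0.0912 |R|=0.9088
  mid=-1.25159 |R|=0.25159 →hi
  mid=-1.83179 |R|=0.83179 →hi
  mid=-2.12188 |R|=1.12188 →lo
  mid=-1.97683 |R|=0.97683 →hi
  mid=-2.04936 |R|=1.04936 →lo
  mid=-2.01310 |R|=1.01310 →lo
  mid=-1.99497 |R|=0.99497 →hi
  mid=-2.00403 |R|=1.00403 →lo
  mid=-1.99950 |R|=0.99950 →hi
  mid=-2.00176 |R|=1.00176 →lo
  ...
  [-2.00006,-1.99992] ⇒ x*=-2.0000
Stable set (-2.0000, 0).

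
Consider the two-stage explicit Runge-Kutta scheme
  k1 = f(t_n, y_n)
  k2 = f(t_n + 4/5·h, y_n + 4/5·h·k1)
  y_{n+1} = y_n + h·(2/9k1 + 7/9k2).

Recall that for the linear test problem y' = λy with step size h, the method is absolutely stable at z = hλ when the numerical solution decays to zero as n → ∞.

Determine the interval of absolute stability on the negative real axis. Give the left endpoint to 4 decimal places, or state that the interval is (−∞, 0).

Set f=λy, z=hλ:
  k1=λy_n ⇒ h·k1=z·y_n;  k2=λ(1+4/5z)y_n ⇒ h·k2=z(1+4/5z)y_n
  y_{n+1}/y_n = 1 + 2/9z + 7/9z(1+4/5z) = 1 + z + 28/45z²
  R(z) = 1 + z + 28/45z².

Solve |R(x)|<1 on ℝ⁻.
x=-1.69: |R|=1.0871
R=1: x+28/45x²=0 ⇒ x=−45/28=-1.6071; min R=1−1/(4·28/45)=0.5982>−1
Confirm numerically:
  x=-1.152: |R|=0.67375 <1
  x=-0.924: |R|=0.60724 <1
  x=-0.771: |R|=0.59887 <1
  x=-0.697: |R|=0.60528 <1
  x=-2.138: |R|=1.70621 >1
  x=-1.765: |R|=1.17336 >1
Interval (-1.6071, 0).

(-1.6071, 0).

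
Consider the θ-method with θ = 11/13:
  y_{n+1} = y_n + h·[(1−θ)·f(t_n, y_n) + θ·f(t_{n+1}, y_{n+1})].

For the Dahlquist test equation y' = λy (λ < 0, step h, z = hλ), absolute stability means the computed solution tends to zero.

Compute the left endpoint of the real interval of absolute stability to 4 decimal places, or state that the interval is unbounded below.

unbounded; (−∞, 0).

Test eqn y'=λy, z=hλ:
  y_{n+1} = y_n + z·[2/13·y_n + 11/13·y_{n+1}] ⇒ (1 − 11/13z)y_{n+1} = (1 + 2/13z)y_n
  so R(z) = (1 + 2/13z)/(1 − 11/13z).

Solve |R(x)|<1 on ℝ⁻.
x=-0.49: |R|=0.6536
x=-2: |R|=0.2571
x=-10: |R|=0.0569
x=-100: |R|=0.1680
θ=11/13≥1/2 ⇒ |1+2/13x|<|1−11/13x| ∀x<0 ⇒ stable on all of ℝ⁻.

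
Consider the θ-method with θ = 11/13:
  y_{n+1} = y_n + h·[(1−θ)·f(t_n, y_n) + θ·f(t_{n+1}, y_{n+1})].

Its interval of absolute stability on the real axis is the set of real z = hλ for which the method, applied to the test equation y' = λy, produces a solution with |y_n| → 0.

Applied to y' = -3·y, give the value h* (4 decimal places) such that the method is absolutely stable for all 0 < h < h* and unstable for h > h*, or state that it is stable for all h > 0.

On y'=λy, z=hλ:
  y_{n+1} = y_n + z·[2/13·y_n + 11/13·y_{n+1}] ⇒ (1 − 11/13z)y_{n+1} = (1 + 2/13z)y_n
  R(z) = (1 + 2/13z)/(1 − 11/13z).

Solve |R(x)|<1 on ℝ⁻.
x=-0.68: |R|=0.5684
x=-2: |R|=0.2571
x=-10: |R|=0.0569
x=-100: |R|=0.1680
θ=11/13≥1/2 ⇒ |1+2/13x|<|1−11/13x| ∀x<0 ⇒ interval (−∞,0).

interval (−∞, 0). Any h>0 works for λ=-3.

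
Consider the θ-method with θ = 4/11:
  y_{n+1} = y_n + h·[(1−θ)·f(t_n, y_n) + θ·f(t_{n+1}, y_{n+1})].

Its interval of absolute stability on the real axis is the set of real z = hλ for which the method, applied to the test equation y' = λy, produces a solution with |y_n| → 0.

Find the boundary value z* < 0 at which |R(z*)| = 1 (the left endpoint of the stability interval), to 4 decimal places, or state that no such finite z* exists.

Set f=λy, z=hλ:
  y_{n+1} = y_n + z·[7/11·y_n + 4/11·y_{n+1}] ⇒ (1 − 4/11z)y_{n+1} = (1 + 7/11z)y_n
  ⇒ R(z) = (1 + 7/11z)/(1 − 4/11z).

Solve |R(x)|<1 on ℝ⁻.
x=-0.68: |R|=0.4548
R=−1: 1+7/11x = −1+4/11x ⇒ -3/11x=2 ⇒ x=2/(-3/11)=-7.3333
Confirm numerically:
  x=-6.894: |R|=0.96583 <1
  x=-5.857: |R|=0.87135 <1
  x=-5.791: |R|=0.86457 <1
  x=-7.622: |R|=1.02087 >1
  x=-7.582: |R|=1.01805 >1
So |R|<1 on (-7.3333, 0).

z* = -7.3333.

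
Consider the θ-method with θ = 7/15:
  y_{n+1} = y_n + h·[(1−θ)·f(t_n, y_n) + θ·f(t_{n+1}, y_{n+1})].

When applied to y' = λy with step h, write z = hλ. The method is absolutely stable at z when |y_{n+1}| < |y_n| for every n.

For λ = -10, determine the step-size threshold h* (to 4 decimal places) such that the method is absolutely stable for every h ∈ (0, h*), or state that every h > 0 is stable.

(-30.0000,0); λ=-10 ⇒ h* = (30)/10 = 3.0000.

On y'=λy, z=hλ:
  y_{n+1} = y_n + z·[8/15·y_n + 7/15·y_{n+1}] ⇒ (1 − 7/15z)y_{n+1} = (1 + 8/15z)y_n
  R(z) = (1 + 8/15z)/(1 − 7/15z).

Need |R(x)|<1, x<0.
x=-1.15: |R|=0.2516
R=−1: 1+8/15x = −1+7/15x ⇒ -1/15x=2 ⇒ x=2/(-1/15)=-30.0000
Confirm numerically:
  x=-24.177: |R|=0.96839 <1
  x=-20.481: |R|=0.93989 <1
  x=-18.261: |R|=0.91781 <1
  x=-30.150: |R|=1.00066 >1
  x=-30.063: |R|=1.00028 >1
Stable set (-30.0000, 0).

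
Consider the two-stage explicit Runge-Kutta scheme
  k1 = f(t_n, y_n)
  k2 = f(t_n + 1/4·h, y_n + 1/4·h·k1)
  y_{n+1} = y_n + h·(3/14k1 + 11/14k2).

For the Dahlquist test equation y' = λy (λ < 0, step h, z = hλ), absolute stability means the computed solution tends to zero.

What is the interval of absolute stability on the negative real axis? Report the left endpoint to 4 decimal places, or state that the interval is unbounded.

z∈(-5.0909,0).

Set f=λy, z=hλ:
  k1=λy_n ⇒ h·k1=z·y_n;  k2=λ(1+1/4z)y_n ⇒ h·k2=z(1+1/4z)y_n
  y_{n+1}/y_n = 1 + 3/14z + 11/14z(1+1/4z) = 1 + z + 11/56z²
  R(z) = 1 + z + 11/56z².

Boundary: |R(x)|=1, x<0.
x=-0.73: |R|=0.3747
R=1: x+11/56x²=0 ⇒ x=−56/11=-5.0909; min R=1−1/(4·11/56)=-0.2727>−1
Confirm numerically:
  x=-4.369: |R|=0.38046 <1
  x=-3.307: |R|=0.15881 <1
  x=-3.209: |R|=0.18624 <1
  x=-5.675: |R|=1.65110 >1
  x=-5.610: |R|=1.57202 >1
  x=-5.474: |R|=1.41192 >1
Interval (-5.0909, 0).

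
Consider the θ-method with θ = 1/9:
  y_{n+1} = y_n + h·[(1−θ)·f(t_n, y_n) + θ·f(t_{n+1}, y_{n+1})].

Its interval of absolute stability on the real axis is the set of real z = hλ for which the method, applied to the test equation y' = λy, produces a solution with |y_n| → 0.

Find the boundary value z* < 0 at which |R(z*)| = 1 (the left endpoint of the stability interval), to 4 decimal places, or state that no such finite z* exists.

On y'=λy, z=hλ:
  y_{n+1} = y_n + z·[8/9·y_n + 1/9·y_{n+1}] ⇒ (1 − 1/9z)y_{n+1} = (1 + 8/9z)y_n
  R(z) = (1 + 8/9z)/(1 − 1/9z).

Find x<0 with |R(x)|<1.
x=-0.96: |R|=0.1325
R=−1: 1+8/9x = −1+1/9x ⇒ -7/9x=2 ⇒ x=2/(-7/9)=-2.5714
Confirm numerically:
  x=-2.047: |R|=0.66769 <1
  x=-1.703: |R|=0.43203 <1
  x=-1.583: |R|=0.34622 <1
  x=-1.498: |R|=0.28424 <1
  x=-3.035: |R|=1.26963 >1
  x=-2.780: |R|=1.12394 >1
So |R|<1 on (-2.5714, 0).

left endpoint -2.5714.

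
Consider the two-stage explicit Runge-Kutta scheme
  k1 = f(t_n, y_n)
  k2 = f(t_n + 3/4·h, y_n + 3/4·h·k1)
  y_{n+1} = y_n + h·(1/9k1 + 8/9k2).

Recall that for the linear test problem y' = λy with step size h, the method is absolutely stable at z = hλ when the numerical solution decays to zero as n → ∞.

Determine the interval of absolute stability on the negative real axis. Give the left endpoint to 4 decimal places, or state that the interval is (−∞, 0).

z∈(-1.5000,0).

With y'=λy (z=hλ):
  k1=λy_n ⇒ h·k1=z·y_n;  k2=λ(1+3/4z)y_n ⇒ h·k2=z(1+3/4z)y_n
  y_{n+1}/y_n = 1 + 1/9z + 8/9z(1+3/4z) = 1 + z + 2/3z²
  ⇒ R(z) = 1 + z + 2/3z².

Need |R(x)|<1, x<0.
x=-1.51: |R|=1.0101
R=1: x+2/3x²=0 ⇒ x=−3/2=-1.5000; min R=1−1/(4·2/3)=0.6250>−1
Confirm numerically:
  x=-1.406: |R|=0.91189 <1
  x=-1.163: |R|=0.73871 <1
  x=-1.053: |R|=0.68621 <1
  x=-0.731: |R|=0.62524 <1
  x=-1.851: |R|=1.43313 >1
  x=-1.715: |R|=1.24582 >1
Stable set (-1.5000, 0).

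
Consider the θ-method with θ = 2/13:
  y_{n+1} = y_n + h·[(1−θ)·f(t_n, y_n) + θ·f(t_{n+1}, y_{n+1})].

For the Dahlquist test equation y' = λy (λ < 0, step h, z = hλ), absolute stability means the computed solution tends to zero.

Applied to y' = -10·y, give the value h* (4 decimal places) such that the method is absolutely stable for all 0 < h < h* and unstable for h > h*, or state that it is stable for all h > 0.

With y'=λy (z=hλ):
  y_{n+1} = y_n + z·[11/13·y_n + 2/13·y_{n+1}] ⇒ (1 − 2/13z)y_{n+1} = (1 + 11/13z)y_n
  R(z) = (1 + 11/13z)/(1 − 2/13z).

Boundary: |R(x)|=1, x<0.
x=-1.78: |R|=0.3973
R=−1: 1+11/13x = −1+2/13x ⇒ -9/13x=2 ⇒ x=2/(-9/13)=-2.8889
Confirm numerically:
  x=-1.863: |R|=0.44799 <1
  x=-1.747: |R|=0.37692 <1
  x=-1.654: |R|=0.31849 <1
  x=-3.215: |R|=1.15106 >1
  x=-3.006: |R|=1.05544 >1
  x=-2.919: |R|=1.01439 >1
Interval (-2.8889, 0).

(-2.8889,0); λ=-10 ⇒ h* = (26/9)/10 = 0.2889.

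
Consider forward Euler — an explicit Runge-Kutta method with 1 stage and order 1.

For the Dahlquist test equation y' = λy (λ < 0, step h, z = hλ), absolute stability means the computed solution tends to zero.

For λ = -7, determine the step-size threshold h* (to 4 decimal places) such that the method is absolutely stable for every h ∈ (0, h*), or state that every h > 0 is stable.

(-2.0000,0); λ=-7 ⇒ h* = 0.2857.

Set f=λy, z=hλ:
  order 1, 1-stage ⇒ R(z)=1+z
  (e.g. R(-0.78)=0.22000, |R|=0.22000)

Need |R(x)|<1, x<0.
x=-0.78: |R|=0.2200
|R(-1.52)|=0.5200 |R(-1.19)|=0.1900 |R(-1.01)|=0.0100
Bisect:
  x_lo=-2.7135 |R|=1.7135  x_hi=-0.3819 |R|=0.6181
  mid=-1.54774 |R|=0.54774 →hi
  mid=-2.13063 |R|=1.13063 →lo
  mid=-1.83918 |R|=0.83918 →hi
  mid=-1.98491 |R|=0.98491 →hi
  mid=-2.05777 |R|=1.05777 →lo
  mid=-2.02134 |R|=1.02134 →lo
  mid=-2.00312 |R|=1.00312 →lo
  mid=-1.99402 |R|=0.99402 →hi
  ...
  [-2.00013,-1.99999] ⇒ x*=-2.0000
Stable set (-2.0000, 0).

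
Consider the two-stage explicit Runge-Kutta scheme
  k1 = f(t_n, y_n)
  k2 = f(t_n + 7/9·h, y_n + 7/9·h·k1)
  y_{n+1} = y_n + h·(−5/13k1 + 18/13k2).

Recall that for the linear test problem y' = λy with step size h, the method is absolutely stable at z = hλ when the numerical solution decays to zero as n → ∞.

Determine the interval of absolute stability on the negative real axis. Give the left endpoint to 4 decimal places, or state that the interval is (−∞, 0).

Set f=λy, z=hλ:
  k1=λy_n ⇒ h·k1=z·y_n;  k2=λ(1+7/9z)y_n ⇒ h·k2=z(1+7/9z)y_n
  y_{n+1}/y_n = 1 − 5/13z + 18/13z(1+7/9z) = 1 + z + 14/13z²
  Hence R(z) = 1 + z + 14/13z².

Find x<0 with |R(x)|<1.
x=-0.88: |R|=0.9540
R=1: x+14/13x²=0 ⇒ x=−13/14=-0.9286; min R=1−1/(4·14/13)=0.7679>−1
Confirm numerically:
  x=-0.705: |R|=0.83026 <1
  x=-0.491: |R|=0.76863 <1
  x=-0.378: |R|=0.77588 <1
  x=-1.519: |R|=1.96585 >1
  x=-1.416: |R|=1.74329 >1
Interval (-0.9286, 0).

(-0.9286, 0).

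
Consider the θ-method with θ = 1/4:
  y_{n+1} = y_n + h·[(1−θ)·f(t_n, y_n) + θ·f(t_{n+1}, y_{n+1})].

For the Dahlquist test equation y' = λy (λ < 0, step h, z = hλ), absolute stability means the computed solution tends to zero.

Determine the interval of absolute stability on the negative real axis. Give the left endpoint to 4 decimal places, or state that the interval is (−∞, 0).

z∈(-4.0000,0).

With y'=λy (z=hλ):
  y_{n+1} = y_n + z·[3/4·y_n + 1/4·y_{n+1}] ⇒ (1 − 1/4z)y_{n+1} = (1 + 3/4z)y_n
  so R(z) = (1 + 3/4z)/(1 − 1/4z).

Find x<0 with |R(x)|<1.
x=-1.65: |R|=0.1681
R=−1: 1+3/4x = −1+1/4x ⇒ -1/2x=2 ⇒ x=2/(-1/2)=-4.0000
Confirm numerically:
  x=-2.583: |R|=0.56950 <1
  x=-2.369: |R|=0.48783 <1
  x=-2.208: |R|=0.42268 <1
  x=-1.638: |R|=0.16211 <1
  x=-4.563: |R|=1.13150 >1
  x=-4.364: |R|=1.08704 >1
  x=-4.220: |R|=1.05353 >1
Stable set (-4.0000, 0).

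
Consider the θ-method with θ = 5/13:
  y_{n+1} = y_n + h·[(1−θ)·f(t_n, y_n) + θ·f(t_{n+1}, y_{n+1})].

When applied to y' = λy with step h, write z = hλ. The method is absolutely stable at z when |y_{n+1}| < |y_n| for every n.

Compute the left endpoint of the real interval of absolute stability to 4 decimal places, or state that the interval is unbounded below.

With y'=λy (z=hλ):
  y_{n+1} = y_n + z·[8/13·y_n + 5/13·y_{n+1}] ⇒ (1 − 5/13z)y_{n+1} = (1 + 8/13z)y_n
  Hence R(z) = (1 + 8/13z)/(1 − 5/13z).

Solve |R(x)|<1 on ℝ⁻.
x=-1.72: |R|=0.0352
R=−1: 1+8/13x = −1+5/13x ⇒ -3/13x=2 ⇒ x=2/(-3/13)=-8.6667
Confirm numerically:
  x=-7.117: |R|=0.90431 <1
  x=-6.424: |R|=0.85089 <1
  x=-3.781: |R|=0.54060 <1
  x=-8.922: |R|=1.01330 >1
  x=-8.797: |R|=1.00686 >1
  x=-8.796: |R|=1.00681 >1
Interval (-8.6667, 0).

z* = -8.6667.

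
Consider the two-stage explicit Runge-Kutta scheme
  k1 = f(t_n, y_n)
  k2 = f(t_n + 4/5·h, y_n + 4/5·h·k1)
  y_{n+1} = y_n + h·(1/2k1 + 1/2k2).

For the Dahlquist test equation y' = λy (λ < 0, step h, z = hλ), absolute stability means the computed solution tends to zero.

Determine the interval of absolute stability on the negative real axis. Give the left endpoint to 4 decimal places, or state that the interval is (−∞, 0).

On y'=λy, z=hλ:
  k1=λy_n ⇒ h·k1=z·y_n;  k2=λ(1+4/5z)y_n ⇒ h·k2=z(1+4/5z)y_n
  y_{n+1}/y_n = 1 + 1/2z + 1/2z(1+4/5z) = 1 + z + 2/5z²
  Hence R(z) = 1 + z + 2/5z².

Need |R(x)|<1, x<0.
x=-0.61: |R|=0.5388
R=1: x+2/5x²=0 ⇒ x=−5/2=-2.5000; min R=1−1/(4·2/5)=0.3750>−1
Confirm numerically:
  x=-2.472: |R|=0.97231 <1
  x=-1.397: |R|=0.38364 <1
  x=-1.318: |R|=0.37685 <1
  x=-2.800: |R|=1.33600 >1
  x=-2.557: |R|=1.05830 >1
Interval (-2.5000, 0).

(-2.5000, 0).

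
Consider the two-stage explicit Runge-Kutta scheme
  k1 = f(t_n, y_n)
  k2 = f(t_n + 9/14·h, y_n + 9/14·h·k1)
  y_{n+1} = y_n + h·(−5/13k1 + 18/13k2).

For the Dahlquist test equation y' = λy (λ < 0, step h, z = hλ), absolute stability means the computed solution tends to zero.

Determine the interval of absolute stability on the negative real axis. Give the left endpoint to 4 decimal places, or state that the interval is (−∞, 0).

Test eqn y'=λy, z=hλ:
  k1=λy_n ⇒ h·k1=z·y_n;  k2=λ(1+9/14z)y_n ⇒ h·k2=z(1+9/14z)y_n
  y_{n+1}/y_n = 1 − 5/13z + 18/13z(1+9/14z) = 1 + z + 81/91z²
  R(z) = 1 + z + 81/91z².

Boundary: |R(x)|=1, x<0.
x=-0.38: |R|=0.7485
R=1: x+81/91x²=0 ⇒ x=−91/81=-1.1235; min R=1−1/(4·81/91)=0.7191>−1
Confirm numerically:
  x=-1.014: |R|=0.90121 <1
  x=-0.741: |R|=0.74774 <1
  x=-0.568: |R|=0.71917 <1
  x=-1.527: |R|=1.54850 >1
  x=-1.383: |R|=1.31950 >1
  x=-1.360: |R|=1.28635 >1
So |R|<1 on (-1.1235, 0).

z∈(-1.1235,0).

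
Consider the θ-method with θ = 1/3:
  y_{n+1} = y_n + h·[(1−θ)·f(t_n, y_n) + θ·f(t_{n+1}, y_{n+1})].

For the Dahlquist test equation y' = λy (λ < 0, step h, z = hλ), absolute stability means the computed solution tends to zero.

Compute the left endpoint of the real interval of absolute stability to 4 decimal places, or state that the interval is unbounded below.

Set f=λy, z=hλ:
  y_{n+1} = y_n + z·[2/3·y_n + 1/3·y_{n+1}] ⇒ (1 − 1/3z)y_{n+1} = (1 + 2/3z)y_n
  so R(z) = (1 + 2/3z)/(1 − 1/3z).

Boundary: |R(x)|=1, x<0.
x=-1.29: |R|=0.0979
R=−1: 1+2/3x = −1+1/3x ⇒ -1/3x=2 ⇒ x=2/(-1/3)=-6.0000
Confirm numerically:
  x=-5.254: |R|=0.90962 <1
  x=-3.856: |R|=0.68728 <1
  x=-2.763: |R|=0.43831 <1
  x=-6.520: |R|=1.05462 >1
  x=-6.315: |R|=1.03382 >1
Interval (-6.0000, 0).

left endpoint -6.0000.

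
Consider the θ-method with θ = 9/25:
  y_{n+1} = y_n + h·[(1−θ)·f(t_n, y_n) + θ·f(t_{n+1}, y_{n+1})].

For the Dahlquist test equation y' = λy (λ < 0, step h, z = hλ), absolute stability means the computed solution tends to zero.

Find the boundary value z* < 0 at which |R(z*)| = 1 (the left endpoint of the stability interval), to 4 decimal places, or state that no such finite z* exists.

left endpoint -7.1429.

Test eqn y'=λy, z=hλ:
  y_{n+1} = y_n + z·[16/25·y_n + 9/25·y_{n+1}] ⇒ (1 − 9/25z)y_{n+1} = (1 + 16/25z)y_n
  so R(z) = (1 + 16/25z)/(1 − 9/25z).

Need |R(x)|<1, x<0.
x=-1.71: |R|=0.0584
R=−1: 1+16/25x = −1+9/25x ⇒ -7/25x=2 ⇒ x=2/(-7/25)=-7.1429
Confirm numerically:
  x=-6.413: |R|=0.93824 <1
  x=-4.969: |R|=0.78174 <1
  x=-4.047: |R|=0.64718 <1
  x=-3.953: |R|=0.63139 <1
  x=-7.737: |R|=1.04395 >1
  x=-7.729: |R|=1.04339 >1
  x=-7.553: |R|=1.03088 >1
Stable set (-7.1429, 0).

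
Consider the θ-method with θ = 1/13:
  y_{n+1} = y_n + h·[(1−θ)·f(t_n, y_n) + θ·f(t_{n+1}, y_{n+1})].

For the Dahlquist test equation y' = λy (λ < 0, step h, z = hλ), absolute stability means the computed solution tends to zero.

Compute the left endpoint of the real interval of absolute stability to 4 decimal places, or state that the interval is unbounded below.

Test eqn y'=λy, z=hλ:
  y_{n+1} = y_n + z·[12/13·y_n + 1/13·y_{n+1}] ⇒ (1 − 1/13z)y_{n+1} = (1 + 12/13z)y_n
  ⇒ R(z) = (1 + 12/13z)/(1 − 1/13z).

Find x<0 with |R(x)|<1.
x=-1.69: |R|=0.4956
R=−1: 1+12/13x = −1+1/13x ⇒ -11/13x=2 ⇒ x=2/(-11/13)=-2.3636
Confirm numerically:
  x=-2.027: |R|=0.75358 <1
  x=-1.732: |R|=0.52837 <1
  x=-1.464: |R|=0.31582 <1
  x=-2.943: |R|=1.39974 >1
  x=-2.533: |R|=1.11994 >1
  x=-2.506: |R|=1.10099 >1
Interval (-2.3636, 0).

left endpoint -2.3636.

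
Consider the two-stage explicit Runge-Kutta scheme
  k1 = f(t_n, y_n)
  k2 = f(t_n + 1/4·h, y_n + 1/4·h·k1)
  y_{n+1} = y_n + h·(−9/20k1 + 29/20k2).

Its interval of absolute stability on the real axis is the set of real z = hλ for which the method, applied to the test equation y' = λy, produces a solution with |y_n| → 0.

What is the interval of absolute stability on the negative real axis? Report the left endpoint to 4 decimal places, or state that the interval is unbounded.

Test eqn y'=λy, z=hλ:
  k1=λy_n ⇒ h·k1=z·y_n;  k2=λ(1+1/4z)y_n ⇒ h·k2=z(1+1/4z)y_n
  y_{n+1}/y_n = 1 − 9/20z + 29/20z(1+1/4z) = 1 + z + 29/80z²
  so R(z) = 1 + z + 29/80z².

Find x<0 with |R(x)|<1.
x=-1.5: |R|=0.3156
R=1: x+29/80x²=0 ⇒ x=−80/29=-2.7586; min R=1−1/(4·29/80)=0.3103>−1
Confirm numerically:
  x=-2.733: |R|=0.97462 <1
  x=-2.551: |R|=0.80801 <1
  x=-1.989: |R|=0.44509 <1
  x=-3.138: |R|=1.43155 >1
  x=-2.870: |R|=1.11588 >1
Interval (-2.7586, 0).

z∈(-2.7586,0).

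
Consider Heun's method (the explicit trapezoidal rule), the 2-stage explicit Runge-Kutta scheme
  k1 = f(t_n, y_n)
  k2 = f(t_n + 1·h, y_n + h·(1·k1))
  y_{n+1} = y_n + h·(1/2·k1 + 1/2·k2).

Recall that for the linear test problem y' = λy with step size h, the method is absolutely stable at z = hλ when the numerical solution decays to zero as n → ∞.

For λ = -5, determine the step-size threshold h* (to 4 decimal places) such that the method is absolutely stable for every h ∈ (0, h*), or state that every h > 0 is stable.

Test eqn y'=λy, z=hλ:
  order 2, 2-stage ⇒ R(z)=1+z+z^2/2
  (e.g. R(-0.43)=0.66245, |R|=0.66245)

Need |R(x)|<1, x<0.
x=-0.43: |R|=0.6624
|R(-2.34)|=1.3978 |R(-1.84)|=0.8528 |R(-1.61)|=0.6861
Bisect:
  x_lo=-2.7383 |R|=2.0109  x_hi=-0.0752 |R|=0.9276
  mid=-1.40676 |R|=0.58273 →hi
  mid=-2.07254 |R|=1.07517 →lo
  mid=-1.73965 |R|=0.77354 →hi
  mid=-1.90610 |R|=0.91050 →hi
  mid=-1.98932 |R|=0.98938 →hi
  mid=-2.03093 |R|=1.03141 →lo
  mid=-2.01012 |R|=1.01017 →lo
  ...
  [-2.00005,-1.99988] ⇒ x*=-2.0000
Stable set (-2.0000, 0).

(-2.0000,0); λ=-5 ⇒ h* = 0.4000.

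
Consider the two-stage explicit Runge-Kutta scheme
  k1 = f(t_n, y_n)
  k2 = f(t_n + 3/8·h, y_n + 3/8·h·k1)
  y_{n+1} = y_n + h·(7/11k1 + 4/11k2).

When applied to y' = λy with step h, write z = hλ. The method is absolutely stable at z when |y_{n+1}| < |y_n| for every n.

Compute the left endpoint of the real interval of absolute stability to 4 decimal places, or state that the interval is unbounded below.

left endpoint -7.3333.

With y'=λy (z=hλ):
  k1=λy_n ⇒ h·k1=z·y_n;  k2=λ(1+3/8z)y_n ⇒ h·k2=z(1+3/8z)y_n
  y_{n+1}/y_n = 1 + 7/11z + 4/11z(1+3/8z) = 1 + z + 3/22z²
  Hence R(z) = 1 + z + 3/22z².

Solve |R(x)|<1 on ℝ⁻.
x=-1.71: |R|=0.3113
R=1: x+3/22x²=0 ⇒ x=−22/3=-7.3333; min R=1−1/(4·3/22)=-0.8333>−1
Confirm numerically:
  x=-6.368: |R|=0.16174 <1
  x=-3.475: |R|=0.82832 <1
  x=-3.298: |R|=0.81480 <1
  x=-7.673: |R|=1.35540 >1
  x=-7.548: |R|=1.22095 >1
  x=-7.376: |R|=1.04291 >1
So |R|<1 on (-7.3333, 0).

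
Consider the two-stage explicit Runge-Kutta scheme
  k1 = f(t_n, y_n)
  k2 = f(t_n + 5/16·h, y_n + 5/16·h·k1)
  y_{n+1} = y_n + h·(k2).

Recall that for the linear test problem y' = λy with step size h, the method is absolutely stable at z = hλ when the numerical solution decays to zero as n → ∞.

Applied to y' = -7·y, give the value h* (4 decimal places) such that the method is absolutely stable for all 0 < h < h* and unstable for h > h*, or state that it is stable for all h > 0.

(-3.2000,0); λ=-7 ⇒ h* = (16/5)/7 = 0.4571.

Test eqn y'=λy, z=hλ:
  k1=λy_n ⇒ h·k1=z·y_n;  k2=λ(1+5/16z)y_n ⇒ h·k2=z(1+5/16z)y_n
  y_{n+1}/y_n = 1 + z(1+5/16z) = 1 + z + 5/16z²
  Hence R(z) = 1 + z + 5/16z².

Need |R(x)|<1, x<0.
x=-0.66: |R|=0.4761
R=1: x+5/16x²=0 ⇒ x=−16/5=-3.2000; min R=1−1/(4·5/16)=0.2000>−1
Confirm numerically:
  x=-3.048: |R|=0.85522 <1
  x=-2.773: |R|=0.62998 <1
  x=-2.613: |R|=0.52068 <1
  x=-1.852: |R|=0.21984 <1
  x=-3.527: |R|=1.36042 >1
  x=-3.472: |R|=1.29512 >1
  x=-3.464: |R|=1.28578 >1
Stable set (-3.2000, 0).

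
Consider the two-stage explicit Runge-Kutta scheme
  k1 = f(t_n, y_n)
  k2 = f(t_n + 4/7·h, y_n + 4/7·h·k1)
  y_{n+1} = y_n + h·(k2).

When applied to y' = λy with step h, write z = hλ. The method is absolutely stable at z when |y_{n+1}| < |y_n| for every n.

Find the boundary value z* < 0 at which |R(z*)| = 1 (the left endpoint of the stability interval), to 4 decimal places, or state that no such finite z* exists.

With y'=λy (z=hλ):
  k1=λy_n ⇒ h·k1=z·y_n;  k2=λ(1+4/7z)y_n ⇒ h·k2=z(1+4/7z)y_n
  y_{n+1}/y_n = 1 + z(1+4/7z) = 1 + z + 4/7z²
  so R(z) = 1 + z + 4/7z².

Boundary: |R(x)|=1, x<0.
x=-1.11: |R|=0.5941
R=1: x+4/7x²=0 ⇒ x=−7/4=-1.7500; min R=1−1/(4·4/7)=0.5625>−1
Confirm numerically:
  x=-1.575: |R|=0.84250 <1
  x=-1.562: |R|=0.83220 <1
  x=-0.775: |R|=0.56821 <1
  x=-2.334: |R|=1.77889 >1
  x=-1.943: |R|=1.21429 >1
Interval (-1.7500, 0).

z* = -1.7500.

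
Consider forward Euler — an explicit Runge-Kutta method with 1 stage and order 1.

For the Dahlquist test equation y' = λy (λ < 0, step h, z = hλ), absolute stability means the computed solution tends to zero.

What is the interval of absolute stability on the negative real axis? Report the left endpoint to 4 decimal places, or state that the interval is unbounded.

(-2.0000, 0).

On y'=λy, z=hλ:
  order 1, 1-stage ⇒ R(z)=1+z
  (e.g. R(-0.64)=0.36000, |R|=0.36000)

Solve |R(x)|<1 on ℝ⁻.
x=-0.64: |R|=0.3600
|R(-2.28)|=1.2800 |R(-2.23)|=1.2300 |R(-2.1)|=1.1000
Bisect:
  x_lo=-2.8854 |R|=1.8854  x_hi=-0.2863 |R|=0.7137
  mid=-1.58583 |R|=0.58583 →hi
  mid=-2.23559 |R|=1.23559 →lo
  mid=-1.91071 |R|=0.91071 →hi
  mid=-2.07315 |R|=1.07315 →lo
  mid=-1.99193 |R|=0.99193 →hi
  mid=-2.03254 |R|=1.03254 →lo
  mid=-2.01224 |R|=1.01224 →lo
  mid=-2.00209 |R|=1.00209 →lo
  ...
  [-2.00002,-1.99987] ⇒ x*=-2.0000
So |R|<1 on (-2.0000, 0).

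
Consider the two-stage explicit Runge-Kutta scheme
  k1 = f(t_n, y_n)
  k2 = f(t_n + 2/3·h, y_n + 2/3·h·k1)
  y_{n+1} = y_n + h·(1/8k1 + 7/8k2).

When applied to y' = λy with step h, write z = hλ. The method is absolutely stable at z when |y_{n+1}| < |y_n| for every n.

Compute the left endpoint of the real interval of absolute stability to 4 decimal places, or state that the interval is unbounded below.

z* = -1.7143.

With y'=λy (z=hλ):
  k1=λy_n ⇒ h·k1=z·y_n;  k2=λ(1+2/3z)y_n ⇒ h·k2=z(1+2/3z)y_n
  y_{n+1}/y_n = 1 + 1/8z + 7/8z(1+2/3z) = 1 + z + 7/12z²
  so R(z) = 1 + z + 7/12z².

Find x<0 with |R(x)|<1.
x=-0.61: |R|=0.6071
R=1: x+7/12x²=0 ⇒ x=−12/7=-1.7143; min R=1−1/(4·7/12)=0.5714>−1
Confirm numerically:
  x=-1.682: |R|=0.96832 <1
  x=-1.483: |R|=0.79992 <1
  x=-1.450: |R|=0.77646 <1
  x=-0.805: |R|=0.57301 <1
  x=-2.196: |R|=1.61708 >1
  x=-2.083: |R|=1.44802 >1
So |R|<1 on (-1.7143, 0).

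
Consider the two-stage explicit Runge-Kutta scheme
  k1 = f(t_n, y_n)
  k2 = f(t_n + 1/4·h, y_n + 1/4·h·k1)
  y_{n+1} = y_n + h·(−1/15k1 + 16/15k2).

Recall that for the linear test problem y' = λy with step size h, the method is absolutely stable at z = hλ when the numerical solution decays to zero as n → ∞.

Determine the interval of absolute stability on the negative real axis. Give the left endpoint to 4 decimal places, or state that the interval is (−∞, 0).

With y'=λy (z=hλ):
  k1=λy_n ⇒ h·k1=z·y_n;  k2=λ(1+1/4z)y_n ⇒ h·k2=z(1+1/4z)y_n
  y_{n+1}/y_n = 1 − 1/15z + 16/15z(1+1/4z) = 1 + z + 4/15z²
  ⇒ R(z) = 1 + z + 4/15z².

Find x<0 with |R(x)|<1.
x=-1.26: |R|=0.1634
R=1: x+4/15x²=0 ⇒ x=−15/4=-3.7500; min R=1−1/(4·4/15)=0.0625>−1
Confirm numerically:
  x=-3.017: |R|=0.41028 <1
  x=-2.533: |R|=0.17796 <1
  x=-2.216: |R|=0.09351 <1
  x=-1.608: |R|=0.08151 <1
  x=-4.065: |R|=1.34146 >1
  x=-4.025: |R|=1.29517 >1
  x=-3.920: |R|=1.17771 >1
Stable set (-3.7500, 0).

(-3.7500, 0).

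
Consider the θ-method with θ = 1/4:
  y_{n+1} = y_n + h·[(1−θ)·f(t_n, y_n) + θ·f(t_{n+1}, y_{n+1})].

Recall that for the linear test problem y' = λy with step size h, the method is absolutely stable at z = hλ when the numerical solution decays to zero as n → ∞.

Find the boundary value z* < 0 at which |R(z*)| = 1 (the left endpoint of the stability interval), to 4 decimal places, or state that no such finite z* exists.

z* = -4.0000.

Set f=λy, z=hλ:
  y_{n+1} = y_n + z·[3/4·y_n + 1/4·y_{n+1}] ⇒ (1 − 1/4z)y_{n+1} = (1 + 3/4z)y_n
  R(z) = (1 + 3/4z)/(1 − 1/4z).

Solve |R(x)|<1 on ℝ⁻.
x=-0.62: |R|=0.4632
R=−1: 1+3/4x = −1+1/4x ⇒ -1/2x=2 ⇒ x=2/(-1/2)=-4.0000
Confirm numerically:
  x=-2.203: |R|=0.42060 <1
  x=-2.084: |R|=0.37015 <1
  x=-1.974: |R|=0.32173 <1
  x=-4.570: |R|=1.13302 >1
  x=-4.546: |R|=1.12778 >1
  x=-4.145: |R|=1.03560 >1
Stable set (-4.0000, 0).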